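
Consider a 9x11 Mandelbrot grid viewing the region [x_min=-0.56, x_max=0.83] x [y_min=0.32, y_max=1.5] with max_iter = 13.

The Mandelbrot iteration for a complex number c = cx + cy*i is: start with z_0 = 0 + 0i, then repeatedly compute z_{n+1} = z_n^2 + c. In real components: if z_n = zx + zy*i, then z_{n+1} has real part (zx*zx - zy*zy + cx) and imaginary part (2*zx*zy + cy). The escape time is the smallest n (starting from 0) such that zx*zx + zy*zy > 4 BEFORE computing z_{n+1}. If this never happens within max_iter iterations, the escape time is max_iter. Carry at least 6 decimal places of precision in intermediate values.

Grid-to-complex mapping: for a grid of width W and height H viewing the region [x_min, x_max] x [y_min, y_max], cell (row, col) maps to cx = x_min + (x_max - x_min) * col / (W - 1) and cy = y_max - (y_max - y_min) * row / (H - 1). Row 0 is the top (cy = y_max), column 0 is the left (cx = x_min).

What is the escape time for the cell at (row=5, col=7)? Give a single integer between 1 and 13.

z_0 = 0 + 0i, c = 0.6562 + 0.9100i
Iter 1: z = 0.6562 + 0.9100i, |z|^2 = 1.2588
Iter 2: z = 0.2588 + 2.1044i, |z|^2 = 4.4954
Escaped at iteration 2

Answer: 2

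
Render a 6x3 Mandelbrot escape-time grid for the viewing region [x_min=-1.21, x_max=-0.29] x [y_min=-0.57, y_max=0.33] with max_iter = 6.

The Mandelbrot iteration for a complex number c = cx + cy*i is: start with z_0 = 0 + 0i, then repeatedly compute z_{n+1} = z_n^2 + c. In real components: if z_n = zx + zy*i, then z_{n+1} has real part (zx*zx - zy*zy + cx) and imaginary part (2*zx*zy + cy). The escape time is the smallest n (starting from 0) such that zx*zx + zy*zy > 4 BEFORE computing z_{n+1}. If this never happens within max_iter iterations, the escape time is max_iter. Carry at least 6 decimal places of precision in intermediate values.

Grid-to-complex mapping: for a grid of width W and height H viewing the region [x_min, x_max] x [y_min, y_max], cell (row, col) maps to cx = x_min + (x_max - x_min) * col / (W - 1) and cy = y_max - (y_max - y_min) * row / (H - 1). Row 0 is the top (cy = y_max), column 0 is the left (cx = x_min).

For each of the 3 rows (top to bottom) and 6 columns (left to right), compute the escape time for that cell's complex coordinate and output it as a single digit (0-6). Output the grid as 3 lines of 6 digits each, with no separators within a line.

Answer: 666666
666666
455666

Derivation:
(row=0, col=0): c = -1.2100 + 0.3300i → escape time 6
(row=0, col=1): c = -1.0260 + 0.3300i → escape time 6
(row=0, col=2): c = -0.8420 + 0.3300i → escape time 6
(row=0, col=3): c = -0.6580 + 0.3300i → escape time 6
(row=0, col=4): c = -0.4740 + 0.3300i → escape time 6
(row=0, col=5): c = -0.2900 + 0.3300i → escape time 6
(row=1, col=0): c = -1.2100 + -0.1200i → escape time 6
(row=1, col=1): c = -1.0260 + -0.1200i → escape time 6
(row=1, col=2): c = -0.8420 + -0.1200i → escape time 6
(row=1, col=3): c = -0.6580 + -0.1200i → escape time 6
(row=1, col=4): c = -0.4740 + -0.1200i → escape time 6
(row=1, col=5): c = -0.2900 + -0.1200i → escape time 6
(row=2, col=0): c = -1.2100 + -0.5700i → escape time 4
(row=2, col=1): c = -1.0260 + -0.5700i → escape time 5
(row=2, col=2): c = -0.8420 + -0.5700i → escape time 5
(row=2, col=3): c = -0.6580 + -0.5700i → escape time 6
(row=2, col=4): c = -0.4740 + -0.5700i → escape time 6
(row=2, col=5): c = -0.2900 + -0.5700i → escape time 6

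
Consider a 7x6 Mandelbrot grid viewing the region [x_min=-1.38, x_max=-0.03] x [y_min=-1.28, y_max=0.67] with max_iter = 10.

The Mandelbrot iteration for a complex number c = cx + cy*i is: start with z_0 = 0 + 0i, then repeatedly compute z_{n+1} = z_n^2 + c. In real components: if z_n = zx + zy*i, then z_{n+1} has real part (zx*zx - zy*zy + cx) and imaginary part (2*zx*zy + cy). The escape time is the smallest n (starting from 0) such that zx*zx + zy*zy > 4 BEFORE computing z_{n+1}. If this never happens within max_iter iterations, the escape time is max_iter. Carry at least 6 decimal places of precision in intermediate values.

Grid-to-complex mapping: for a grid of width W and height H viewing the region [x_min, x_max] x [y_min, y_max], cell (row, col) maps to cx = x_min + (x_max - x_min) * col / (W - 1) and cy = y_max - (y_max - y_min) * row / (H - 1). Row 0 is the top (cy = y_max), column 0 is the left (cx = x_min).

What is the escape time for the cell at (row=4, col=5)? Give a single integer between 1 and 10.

Answer: 9

Derivation:
z_0 = 0 + 0i, c = -0.2550 + -0.8900i
Iter 1: z = -0.2550 + -0.8900i, |z|^2 = 0.8571
Iter 2: z = -0.9821 + -0.4361i, |z|^2 = 1.1547
Iter 3: z = 0.5193 + -0.0334i, |z|^2 = 0.2708
Iter 4: z = 0.0135 + -0.9247i, |z|^2 = 0.8553
Iter 5: z = -1.1099 + -0.9150i, |z|^2 = 2.0693
Iter 6: z = 0.1396 + 1.1413i, |z|^2 = 1.3220
Iter 7: z = -1.5380 + -0.5713i, |z|^2 = 2.6918
Iter 8: z = 1.7841 + 0.8672i, |z|^2 = 3.9352
Iter 9: z = 2.1760 + 2.2045i, |z|^2 = 9.5949
Escaped at iteration 9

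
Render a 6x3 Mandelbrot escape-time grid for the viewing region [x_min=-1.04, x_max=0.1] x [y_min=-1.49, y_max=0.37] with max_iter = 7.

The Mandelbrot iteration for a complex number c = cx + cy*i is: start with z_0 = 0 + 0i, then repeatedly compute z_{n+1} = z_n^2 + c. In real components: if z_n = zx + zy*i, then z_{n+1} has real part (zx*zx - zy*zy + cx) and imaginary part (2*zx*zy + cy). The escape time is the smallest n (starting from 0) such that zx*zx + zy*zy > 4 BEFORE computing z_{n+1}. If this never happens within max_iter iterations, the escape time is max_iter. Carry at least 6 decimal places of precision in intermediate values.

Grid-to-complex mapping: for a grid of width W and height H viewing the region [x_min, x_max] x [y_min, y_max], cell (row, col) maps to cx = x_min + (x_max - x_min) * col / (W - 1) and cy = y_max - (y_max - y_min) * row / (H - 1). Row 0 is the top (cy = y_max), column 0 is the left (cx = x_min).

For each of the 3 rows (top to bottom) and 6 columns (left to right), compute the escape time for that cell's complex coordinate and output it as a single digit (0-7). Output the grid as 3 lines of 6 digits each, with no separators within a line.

(row=0, col=0): c = -1.0400 + 0.3700i → escape time 7
(row=0, col=1): c = -0.8120 + 0.3700i → escape time 7
(row=0, col=2): c = -0.5840 + 0.3700i → escape time 7
(row=0, col=3): c = -0.3560 + 0.3700i → escape time 7
(row=0, col=4): c = -0.1280 + 0.3700i → escape time 7
(row=0, col=5): c = 0.1000 + 0.3700i → escape time 7
(row=1, col=0): c = -1.0400 + -0.5600i → escape time 5
(row=1, col=1): c = -0.8120 + -0.5600i → escape time 5
(row=1, col=2): c = -0.5840 + -0.5600i → escape time 7
(row=1, col=3): c = -0.3560 + -0.5600i → escape time 7
(row=1, col=4): c = -0.1280 + -0.5600i → escape time 7
(row=1, col=5): c = 0.1000 + -0.5600i → escape time 7
(row=2, col=0): c = -1.0400 + -1.4900i → escape time 2
(row=2, col=1): c = -0.8120 + -1.4900i → escape time 2
(row=2, col=2): c = -0.5840 + -1.4900i → escape time 2
(row=2, col=3): c = -0.3560 + -1.4900i → escape time 2
(row=2, col=4): c = -0.1280 + -1.4900i → escape time 2
(row=2, col=5): c = 0.1000 + -1.4900i → escape time 2

Answer: 777777
557777
222222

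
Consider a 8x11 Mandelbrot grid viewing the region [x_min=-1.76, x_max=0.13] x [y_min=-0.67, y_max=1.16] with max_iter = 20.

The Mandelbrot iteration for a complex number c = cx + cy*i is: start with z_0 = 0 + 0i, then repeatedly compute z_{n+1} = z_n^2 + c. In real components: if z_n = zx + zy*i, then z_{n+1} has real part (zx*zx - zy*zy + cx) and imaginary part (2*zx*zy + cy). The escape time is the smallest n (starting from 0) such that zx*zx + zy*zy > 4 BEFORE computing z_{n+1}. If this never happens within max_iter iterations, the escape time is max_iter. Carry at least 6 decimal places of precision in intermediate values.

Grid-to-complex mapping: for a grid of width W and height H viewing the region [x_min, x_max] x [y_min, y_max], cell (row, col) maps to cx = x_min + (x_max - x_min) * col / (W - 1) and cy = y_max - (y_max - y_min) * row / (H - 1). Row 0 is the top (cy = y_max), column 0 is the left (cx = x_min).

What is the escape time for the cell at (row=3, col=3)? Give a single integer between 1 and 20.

Answer: 5

Derivation:
z_0 = 0 + 0i, c = -0.9500 + 0.6110i
Iter 1: z = -0.9500 + 0.6110i, |z|^2 = 1.2758
Iter 2: z = -0.4208 + -0.5499i, |z|^2 = 0.4795
Iter 3: z = -1.0753 + 1.0738i, |z|^2 = 2.3094
Iter 4: z = -0.9468 + -1.6984i, |z|^2 = 3.7809
Iter 5: z = -2.9379 + 3.8271i, |z|^2 = 23.2779
Escaped at iteration 5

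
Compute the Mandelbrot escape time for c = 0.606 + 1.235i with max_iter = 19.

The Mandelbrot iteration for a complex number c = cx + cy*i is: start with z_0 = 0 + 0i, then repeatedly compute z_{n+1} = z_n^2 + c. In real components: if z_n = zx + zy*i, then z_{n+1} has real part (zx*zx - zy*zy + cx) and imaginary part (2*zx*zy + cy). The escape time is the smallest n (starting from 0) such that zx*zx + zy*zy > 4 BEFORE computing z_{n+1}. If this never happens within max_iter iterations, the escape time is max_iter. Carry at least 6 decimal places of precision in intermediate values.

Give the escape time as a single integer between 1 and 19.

z_0 = 0 + 0i, c = 0.6060 + 1.2350i
Iter 1: z = 0.6060 + 1.2350i, |z|^2 = 1.8925
Iter 2: z = -0.5520 + 2.7318i, |z|^2 = 7.7675
Escaped at iteration 2

Answer: 2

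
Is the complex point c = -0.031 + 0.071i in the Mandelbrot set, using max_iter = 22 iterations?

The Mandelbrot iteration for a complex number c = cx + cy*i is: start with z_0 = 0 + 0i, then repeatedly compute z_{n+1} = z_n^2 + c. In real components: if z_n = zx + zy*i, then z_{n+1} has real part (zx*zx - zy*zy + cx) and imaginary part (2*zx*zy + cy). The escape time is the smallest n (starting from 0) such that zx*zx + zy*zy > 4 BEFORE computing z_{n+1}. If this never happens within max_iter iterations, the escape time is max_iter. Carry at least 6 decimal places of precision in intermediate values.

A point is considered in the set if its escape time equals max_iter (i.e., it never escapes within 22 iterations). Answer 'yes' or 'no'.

z_0 = 0 + 0i, c = -0.0310 + 0.0710i
Iter 1: z = -0.0310 + 0.0710i, |z|^2 = 0.0060
Iter 2: z = -0.0351 + 0.0666i, |z|^2 = 0.0057
Iter 3: z = -0.0342 + 0.0663i, |z|^2 = 0.0056
Iter 4: z = -0.0342 + 0.0665i, |z|^2 = 0.0056
Iter 5: z = -0.0342 + 0.0665i, |z|^2 = 0.0056
Iter 6: z = -0.0342 + 0.0664i, |z|^2 = 0.0056
Iter 7: z = -0.0342 + 0.0664i, |z|^2 = 0.0056
Iter 8: z = -0.0342 + 0.0664i, |z|^2 = 0.0056
Iter 9: z = -0.0342 + 0.0664i, |z|^2 = 0.0056
Iter 10: z = -0.0342 + 0.0664i, |z|^2 = 0.0056
Iter 11: z = -0.0342 + 0.0664i, |z|^2 = 0.0056
Iter 12: z = -0.0342 + 0.0664i, |z|^2 = 0.0056
Iter 13: z = -0.0342 + 0.0664i, |z|^2 = 0.0056
Iter 14: z = -0.0342 + 0.0664i, |z|^2 = 0.0056
Iter 15: z = -0.0342 + 0.0664i, |z|^2 = 0.0056
Iter 16: z = -0.0342 + 0.0664i, |z|^2 = 0.0056
Iter 17: z = -0.0342 + 0.0664i, |z|^2 = 0.0056
Iter 18: z = -0.0342 + 0.0664i, |z|^2 = 0.0056
Iter 19: z = -0.0342 + 0.0664i, |z|^2 = 0.0056
Iter 20: z = -0.0342 + 0.0664i, |z|^2 = 0.0056
Iter 21: z = -0.0342 + 0.0664i, |z|^2 = 0.0056
Did not escape in 22 iterations → in set

Answer: yes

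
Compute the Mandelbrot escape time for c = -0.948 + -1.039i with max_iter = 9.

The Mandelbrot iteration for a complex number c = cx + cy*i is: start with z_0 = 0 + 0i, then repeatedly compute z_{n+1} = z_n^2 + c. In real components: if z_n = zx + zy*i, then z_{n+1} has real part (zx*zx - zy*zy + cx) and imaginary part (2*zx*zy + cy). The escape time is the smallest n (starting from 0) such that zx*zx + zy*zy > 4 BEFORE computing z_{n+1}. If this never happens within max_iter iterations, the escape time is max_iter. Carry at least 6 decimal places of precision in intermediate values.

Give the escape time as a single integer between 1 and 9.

z_0 = 0 + 0i, c = -0.9480 + -1.0390i
Iter 1: z = -0.9480 + -1.0390i, |z|^2 = 1.9782
Iter 2: z = -1.1288 + 0.9309i, |z|^2 = 2.1409
Iter 3: z = -0.5404 + -3.1407i, |z|^2 = 10.1563
Escaped at iteration 3

Answer: 3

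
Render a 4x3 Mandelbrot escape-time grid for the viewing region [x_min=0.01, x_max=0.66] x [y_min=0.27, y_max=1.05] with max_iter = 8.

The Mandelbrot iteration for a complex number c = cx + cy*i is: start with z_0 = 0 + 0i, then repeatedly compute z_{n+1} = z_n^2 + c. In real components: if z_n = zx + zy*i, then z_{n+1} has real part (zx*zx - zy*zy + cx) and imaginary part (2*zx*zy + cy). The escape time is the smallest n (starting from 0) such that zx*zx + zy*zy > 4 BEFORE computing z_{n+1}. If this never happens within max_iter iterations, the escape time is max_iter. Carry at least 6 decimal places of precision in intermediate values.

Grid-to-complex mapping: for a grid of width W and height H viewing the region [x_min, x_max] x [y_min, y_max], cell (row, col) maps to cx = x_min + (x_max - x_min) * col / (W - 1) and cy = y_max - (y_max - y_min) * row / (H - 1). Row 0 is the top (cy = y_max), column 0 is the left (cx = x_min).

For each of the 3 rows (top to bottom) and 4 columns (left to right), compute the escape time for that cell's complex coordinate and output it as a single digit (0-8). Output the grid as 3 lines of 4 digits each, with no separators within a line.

(row=0, col=0): c = 0.0100 + 1.0500i → escape time 5
(row=0, col=1): c = 0.2267 + 1.0500i → escape time 3
(row=0, col=2): c = 0.4433 + 1.0500i → escape time 2
(row=0, col=3): c = 0.6600 + 1.0500i → escape time 2
(row=1, col=0): c = 0.0100 + 0.6600i → escape time 8
(row=1, col=1): c = 0.2267 + 0.6600i → escape time 8
(row=1, col=2): c = 0.4433 + 0.6600i → escape time 5
(row=1, col=3): c = 0.6600 + 0.6600i → escape time 3
(row=2, col=0): c = 0.0100 + 0.2700i → escape time 8
(row=2, col=1): c = 0.2267 + 0.2700i → escape time 8
(row=2, col=2): c = 0.4433 + 0.2700i → escape time 8
(row=2, col=3): c = 0.6600 + 0.2700i → escape time 3

Answer: 5322
8853
8883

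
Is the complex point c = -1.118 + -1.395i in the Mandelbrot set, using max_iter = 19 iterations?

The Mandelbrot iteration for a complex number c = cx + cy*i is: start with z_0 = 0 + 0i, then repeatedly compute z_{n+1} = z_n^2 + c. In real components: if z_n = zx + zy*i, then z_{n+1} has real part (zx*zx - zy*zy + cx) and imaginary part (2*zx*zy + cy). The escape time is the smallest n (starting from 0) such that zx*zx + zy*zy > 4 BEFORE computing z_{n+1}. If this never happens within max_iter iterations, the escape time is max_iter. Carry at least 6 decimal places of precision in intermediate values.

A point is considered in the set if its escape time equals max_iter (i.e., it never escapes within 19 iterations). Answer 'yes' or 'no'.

z_0 = 0 + 0i, c = -1.1180 + -1.3950i
Iter 1: z = -1.1180 + -1.3950i, |z|^2 = 3.1959
Iter 2: z = -1.8141 + 1.7242i, |z|^2 = 6.2639
Escaped at iteration 2

Answer: no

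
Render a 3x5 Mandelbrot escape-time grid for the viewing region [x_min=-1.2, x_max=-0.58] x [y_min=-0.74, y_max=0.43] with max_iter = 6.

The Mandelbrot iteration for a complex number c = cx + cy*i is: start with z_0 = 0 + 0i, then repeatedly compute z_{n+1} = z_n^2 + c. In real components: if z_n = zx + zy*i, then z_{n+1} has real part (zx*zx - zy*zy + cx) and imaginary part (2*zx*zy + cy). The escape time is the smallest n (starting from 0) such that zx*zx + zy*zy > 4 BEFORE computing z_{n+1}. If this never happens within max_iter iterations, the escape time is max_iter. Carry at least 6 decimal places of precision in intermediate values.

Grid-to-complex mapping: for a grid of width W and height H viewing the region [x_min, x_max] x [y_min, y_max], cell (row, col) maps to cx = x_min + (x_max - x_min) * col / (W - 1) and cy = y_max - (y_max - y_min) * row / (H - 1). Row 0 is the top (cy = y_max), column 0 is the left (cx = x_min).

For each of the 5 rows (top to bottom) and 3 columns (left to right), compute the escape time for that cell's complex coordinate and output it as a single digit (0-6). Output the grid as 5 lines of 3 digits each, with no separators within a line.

(row=0, col=0): c = -1.2000 + 0.4300i → escape time 6
(row=0, col=1): c = -0.8900 + 0.4300i → escape time 6
(row=0, col=2): c = -0.5800 + 0.4300i → escape time 6
(row=1, col=0): c = -1.2000 + 0.1375i → escape time 6
(row=1, col=1): c = -0.8900 + 0.1375i → escape time 6
(row=1, col=2): c = -0.5800 + 0.1375i → escape time 6
(row=2, col=0): c = -1.2000 + -0.1550i → escape time 6
(row=2, col=1): c = -0.8900 + -0.1550i → escape time 6
(row=2, col=2): c = -0.5800 + -0.1550i → escape time 6
(row=3, col=0): c = -1.2000 + -0.4475i → escape time 6
(row=3, col=1): c = -0.8900 + -0.4475i → escape time 6
(row=3, col=2): c = -0.5800 + -0.4475i → escape time 6
(row=4, col=0): c = -1.2000 + -0.7400i → escape time 3
(row=4, col=1): c = -0.8900 + -0.7400i → escape time 4
(row=4, col=2): c = -0.5800 + -0.7400i → escape time 6

Answer: 666
666
666
666
346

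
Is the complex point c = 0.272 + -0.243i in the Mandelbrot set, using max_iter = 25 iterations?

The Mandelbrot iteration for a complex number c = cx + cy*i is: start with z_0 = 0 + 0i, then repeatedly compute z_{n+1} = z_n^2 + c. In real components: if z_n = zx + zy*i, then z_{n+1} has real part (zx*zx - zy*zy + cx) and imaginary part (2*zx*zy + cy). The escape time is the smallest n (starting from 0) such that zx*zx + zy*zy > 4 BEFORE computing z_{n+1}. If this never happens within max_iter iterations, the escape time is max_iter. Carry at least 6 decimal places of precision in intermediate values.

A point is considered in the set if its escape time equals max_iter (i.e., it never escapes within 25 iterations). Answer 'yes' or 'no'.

z_0 = 0 + 0i, c = 0.2720 + -0.2430i
Iter 1: z = 0.2720 + -0.2430i, |z|^2 = 0.1330
Iter 2: z = 0.2869 + -0.3752i, |z|^2 = 0.2231
Iter 3: z = 0.2136 + -0.4583i, |z|^2 = 0.2557
Iter 4: z = 0.1076 + -0.4388i, |z|^2 = 0.2041
Iter 5: z = 0.0911 + -0.3374i, |z|^2 = 0.1221
Iter 6: z = 0.1665 + -0.3044i, |z|^2 = 0.1204
Iter 7: z = 0.2070 + -0.3444i, |z|^2 = 0.1614
Iter 8: z = 0.1963 + -0.3856i, |z|^2 = 0.1872
Iter 9: z = 0.1619 + -0.3944i, |z|^2 = 0.1817
Iter 10: z = 0.1427 + -0.3707i, |z|^2 = 0.1577
Iter 11: z = 0.1550 + -0.3488i, |z|^2 = 0.1457
Iter 12: z = 0.1744 + -0.3511i, |z|^2 = 0.1537
Iter 13: z = 0.1791 + -0.3654i, |z|^2 = 0.1656
Iter 14: z = 0.1705 + -0.3739i, |z|^2 = 0.1689
Iter 15: z = 0.1613 + -0.3705i, |z|^2 = 0.1633
Iter 16: z = 0.1607 + -0.3625i, |z|^2 = 0.1572
Iter 17: z = 0.1664 + -0.3595i, |z|^2 = 0.1569
Iter 18: z = 0.1704 + -0.3627i, |z|^2 = 0.1606
Iter 19: z = 0.1695 + -0.3666i, |z|^2 = 0.1632
Iter 20: z = 0.1663 + -0.3673i, |z|^2 = 0.1626
Iter 21: z = 0.1647 + -0.3652i, |z|^2 = 0.1605
Iter 22: z = 0.1658 + -0.3633i, |z|^2 = 0.1595
Iter 23: z = 0.1675 + -0.3635i, |z|^2 = 0.1602
Iter 24: z = 0.1679 + -0.3647i, |z|^2 = 0.1612
Did not escape in 25 iterations → in set

Answer: yes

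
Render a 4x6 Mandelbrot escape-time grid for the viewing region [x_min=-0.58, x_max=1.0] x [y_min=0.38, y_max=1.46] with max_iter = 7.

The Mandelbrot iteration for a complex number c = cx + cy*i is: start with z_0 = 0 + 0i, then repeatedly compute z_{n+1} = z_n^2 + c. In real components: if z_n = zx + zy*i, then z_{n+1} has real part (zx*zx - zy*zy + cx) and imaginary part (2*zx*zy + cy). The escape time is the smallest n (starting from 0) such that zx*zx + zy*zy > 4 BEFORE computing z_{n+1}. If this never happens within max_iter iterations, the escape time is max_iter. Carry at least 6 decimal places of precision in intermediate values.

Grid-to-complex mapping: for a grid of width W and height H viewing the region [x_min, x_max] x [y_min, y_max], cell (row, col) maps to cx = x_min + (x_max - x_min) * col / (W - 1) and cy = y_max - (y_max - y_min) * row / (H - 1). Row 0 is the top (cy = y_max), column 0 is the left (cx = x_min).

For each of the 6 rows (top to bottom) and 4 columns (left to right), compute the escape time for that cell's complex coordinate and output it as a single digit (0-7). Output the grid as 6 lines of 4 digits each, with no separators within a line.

Answer: 2222
3322
4722
4732
7752
7772

Derivation:
(row=0, col=0): c = -0.5800 + 1.4600i → escape time 2
(row=0, col=1): c = -0.0533 + 1.4600i → escape time 2
(row=0, col=2): c = 0.4733 + 1.4600i → escape time 2
(row=0, col=3): c = 1.0000 + 1.4600i → escape time 2
(row=1, col=0): c = -0.5800 + 1.2440i → escape time 3
(row=1, col=1): c = -0.0533 + 1.2440i → escape time 3
(row=1, col=2): c = 0.4733 + 1.2440i → escape time 2
(row=1, col=3): c = 1.0000 + 1.2440i → escape time 2
(row=2, col=0): c = -0.5800 + 1.0280i → escape time 4
(row=2, col=1): c = -0.0533 + 1.0280i → escape time 7
(row=2, col=2): c = 0.4733 + 1.0280i → escape time 2
(row=2, col=3): c = 1.0000 + 1.0280i → escape time 2
(row=3, col=0): c = -0.5800 + 0.8120i → escape time 4
(row=3, col=1): c = -0.0533 + 0.8120i → escape time 7
(row=3, col=2): c = 0.4733 + 0.8120i → escape time 3
(row=3, col=3): c = 1.0000 + 0.8120i → escape time 2
(row=4, col=0): c = -0.5800 + 0.5960i → escape time 7
(row=4, col=1): c = -0.0533 + 0.5960i → escape time 7
(row=4, col=2): c = 0.4733 + 0.5960i → escape time 5
(row=4, col=3): c = 1.0000 + 0.5960i → escape time 2
(row=5, col=0): c = -0.5800 + 0.3800i → escape time 7
(row=5, col=1): c = -0.0533 + 0.3800i → escape time 7
(row=5, col=2): c = 0.4733 + 0.3800i → escape time 7
(row=5, col=3): c = 1.0000 + 0.3800i → escape time 2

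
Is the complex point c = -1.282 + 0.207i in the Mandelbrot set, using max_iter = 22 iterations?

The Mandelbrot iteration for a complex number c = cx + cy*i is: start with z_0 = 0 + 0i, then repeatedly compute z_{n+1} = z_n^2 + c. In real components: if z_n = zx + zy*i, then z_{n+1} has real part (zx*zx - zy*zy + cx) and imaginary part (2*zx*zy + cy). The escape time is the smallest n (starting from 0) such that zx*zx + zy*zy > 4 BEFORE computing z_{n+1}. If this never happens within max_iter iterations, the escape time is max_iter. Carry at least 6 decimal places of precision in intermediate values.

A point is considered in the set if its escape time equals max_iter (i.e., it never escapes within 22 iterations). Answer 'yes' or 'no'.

z_0 = 0 + 0i, c = -1.2820 + 0.2070i
Iter 1: z = -1.2820 + 0.2070i, |z|^2 = 1.6864
Iter 2: z = 0.3187 + -0.3237i, |z|^2 = 0.2064
Iter 3: z = -1.2853 + 0.0007i, |z|^2 = 1.6519
Iter 4: z = 0.3699 + 0.2053i, |z|^2 = 0.1790
Iter 5: z = -1.1873 + 0.3589i, |z|^2 = 1.5386
Iter 6: z = -0.0010 + -0.6452i, |z|^2 = 0.4163
Iter 7: z = -1.6983 + 0.2083i, |z|^2 = 2.9277
Iter 8: z = 1.5588 + -0.5007i, |z|^2 = 2.6807
Iter 9: z = 0.8974 + -1.3539i, |z|^2 = 2.6383
Iter 10: z = -2.3098 + -2.2229i, |z|^2 = 10.2762
Escaped at iteration 10

Answer: no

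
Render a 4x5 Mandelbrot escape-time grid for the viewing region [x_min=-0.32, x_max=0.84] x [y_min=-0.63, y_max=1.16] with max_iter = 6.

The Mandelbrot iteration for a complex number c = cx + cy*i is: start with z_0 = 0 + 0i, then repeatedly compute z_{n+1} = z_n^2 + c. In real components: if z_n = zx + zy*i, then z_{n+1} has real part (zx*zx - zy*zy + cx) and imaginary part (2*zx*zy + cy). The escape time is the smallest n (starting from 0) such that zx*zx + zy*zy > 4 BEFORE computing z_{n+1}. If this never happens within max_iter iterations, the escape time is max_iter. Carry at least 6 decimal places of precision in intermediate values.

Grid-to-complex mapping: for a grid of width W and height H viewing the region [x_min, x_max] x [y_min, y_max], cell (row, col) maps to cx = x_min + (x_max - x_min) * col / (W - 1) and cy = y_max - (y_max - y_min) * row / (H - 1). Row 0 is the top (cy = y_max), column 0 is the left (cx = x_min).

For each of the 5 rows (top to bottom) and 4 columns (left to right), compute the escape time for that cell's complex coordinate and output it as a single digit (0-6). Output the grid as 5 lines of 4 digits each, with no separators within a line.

Answer: 4322
6642
6663
6663
6652

Derivation:
(row=0, col=0): c = -0.3200 + 1.1600i → escape time 4
(row=0, col=1): c = 0.0667 + 1.1600i → escape time 3
(row=0, col=2): c = 0.4533 + 1.1600i → escape time 2
(row=0, col=3): c = 0.8400 + 1.1600i → escape time 2
(row=1, col=0): c = -0.3200 + 0.7125i → escape time 6
(row=1, col=1): c = 0.0667 + 0.7125i → escape time 6
(row=1, col=2): c = 0.4533 + 0.7125i → escape time 4
(row=1, col=3): c = 0.8400 + 0.7125i → escape time 2
(row=2, col=0): c = -0.3200 + 0.2650i → escape time 6
(row=2, col=1): c = 0.0667 + 0.2650i → escape time 6
(row=2, col=2): c = 0.4533 + 0.2650i → escape time 6
(row=2, col=3): c = 0.8400 + 0.2650i → escape time 3
(row=3, col=0): c = -0.3200 + -0.1825i → escape time 6
(row=3, col=1): c = 0.0667 + -0.1825i → escape time 6
(row=3, col=2): c = 0.4533 + -0.1825i → escape time 6
(row=3, col=3): c = 0.8400 + -0.1825i → escape time 3
(row=4, col=0): c = -0.3200 + -0.6300i → escape time 6
(row=4, col=1): c = 0.0667 + -0.6300i → escape time 6
(row=4, col=2): c = 0.4533 + -0.6300i → escape time 5
(row=4, col=3): c = 0.8400 + -0.6300i → escape time 2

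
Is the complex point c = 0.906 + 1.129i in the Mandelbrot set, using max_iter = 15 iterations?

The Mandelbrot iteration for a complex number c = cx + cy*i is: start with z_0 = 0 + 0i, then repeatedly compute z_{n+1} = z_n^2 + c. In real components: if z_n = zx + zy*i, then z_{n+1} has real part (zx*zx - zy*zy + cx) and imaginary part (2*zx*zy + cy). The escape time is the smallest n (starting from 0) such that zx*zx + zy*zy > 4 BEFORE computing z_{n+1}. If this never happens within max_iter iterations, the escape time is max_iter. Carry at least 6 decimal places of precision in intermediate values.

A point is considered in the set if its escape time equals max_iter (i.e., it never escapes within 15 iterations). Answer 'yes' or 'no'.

Answer: no

Derivation:
z_0 = 0 + 0i, c = 0.9060 + 1.1290i
Iter 1: z = 0.9060 + 1.1290i, |z|^2 = 2.0955
Iter 2: z = 0.4522 + 3.1747i, |z|^2 = 10.2835
Escaped at iteration 2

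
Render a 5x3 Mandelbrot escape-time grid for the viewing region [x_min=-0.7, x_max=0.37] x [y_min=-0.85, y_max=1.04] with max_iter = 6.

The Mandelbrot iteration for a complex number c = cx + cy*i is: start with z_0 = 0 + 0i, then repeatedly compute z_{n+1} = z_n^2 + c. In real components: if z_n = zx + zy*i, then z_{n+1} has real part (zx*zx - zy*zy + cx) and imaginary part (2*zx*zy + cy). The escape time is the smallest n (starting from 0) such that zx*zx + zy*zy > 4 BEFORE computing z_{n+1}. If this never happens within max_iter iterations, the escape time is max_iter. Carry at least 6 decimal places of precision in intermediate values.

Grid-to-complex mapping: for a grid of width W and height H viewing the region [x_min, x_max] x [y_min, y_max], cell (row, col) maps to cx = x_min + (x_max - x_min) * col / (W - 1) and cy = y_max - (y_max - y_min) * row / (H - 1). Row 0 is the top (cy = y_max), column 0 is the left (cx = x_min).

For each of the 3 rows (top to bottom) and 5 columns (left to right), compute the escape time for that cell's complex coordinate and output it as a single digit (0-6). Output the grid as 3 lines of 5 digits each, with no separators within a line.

Answer: 34643
66666
45654

Derivation:
(row=0, col=0): c = -0.7000 + 1.0400i → escape time 3
(row=0, col=1): c = -0.4325 + 1.0400i → escape time 4
(row=0, col=2): c = -0.1650 + 1.0400i → escape time 6
(row=0, col=3): c = 0.1025 + 1.0400i → escape time 4
(row=0, col=4): c = 0.3700 + 1.0400i → escape time 3
(row=1, col=0): c = -0.7000 + 0.0950i → escape time 6
(row=1, col=1): c = -0.4325 + 0.0950i → escape time 6
(row=1, col=2): c = -0.1650 + 0.0950i → escape time 6
(row=1, col=3): c = 0.1025 + 0.0950i → escape time 6
(row=1, col=4): c = 0.3700 + 0.0950i → escape time 6
(row=2, col=0): c = -0.7000 + -0.8500i → escape time 4
(row=2, col=1): c = -0.4325 + -0.8500i → escape time 5
(row=2, col=2): c = -0.1650 + -0.8500i → escape time 6
(row=2, col=3): c = 0.1025 + -0.8500i → escape time 5
(row=2, col=4): c = 0.3700 + -0.8500i → escape time 4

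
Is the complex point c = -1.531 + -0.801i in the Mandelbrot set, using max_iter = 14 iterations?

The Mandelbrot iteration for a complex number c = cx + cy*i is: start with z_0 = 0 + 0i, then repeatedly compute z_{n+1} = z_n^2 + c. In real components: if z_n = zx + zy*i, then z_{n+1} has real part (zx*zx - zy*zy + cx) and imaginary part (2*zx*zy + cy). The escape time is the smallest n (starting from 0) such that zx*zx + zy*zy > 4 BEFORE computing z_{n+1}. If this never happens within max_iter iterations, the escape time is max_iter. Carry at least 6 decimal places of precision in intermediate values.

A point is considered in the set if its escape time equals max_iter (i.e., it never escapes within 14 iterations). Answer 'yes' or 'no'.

z_0 = 0 + 0i, c = -1.5310 + -0.8010i
Iter 1: z = -1.5310 + -0.8010i, |z|^2 = 2.9856
Iter 2: z = 0.1714 + 1.6517i, |z|^2 = 2.7574
Iter 3: z = -4.2296 + -0.2349i, |z|^2 = 17.9449
Escaped at iteration 3

Answer: no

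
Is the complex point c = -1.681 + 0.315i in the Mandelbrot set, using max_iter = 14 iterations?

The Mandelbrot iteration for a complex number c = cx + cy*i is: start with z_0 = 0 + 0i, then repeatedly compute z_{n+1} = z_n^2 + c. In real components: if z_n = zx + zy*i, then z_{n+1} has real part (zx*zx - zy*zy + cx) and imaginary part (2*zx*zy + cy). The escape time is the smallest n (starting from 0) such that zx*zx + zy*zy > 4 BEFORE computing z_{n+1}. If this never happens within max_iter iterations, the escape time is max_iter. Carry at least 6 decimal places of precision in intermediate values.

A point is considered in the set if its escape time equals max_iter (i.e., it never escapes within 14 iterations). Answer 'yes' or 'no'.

Answer: no

Derivation:
z_0 = 0 + 0i, c = -1.6810 + 0.3150i
Iter 1: z = -1.6810 + 0.3150i, |z|^2 = 2.9250
Iter 2: z = 1.0455 + -0.7440i, |z|^2 = 1.6467
Iter 3: z = -1.1414 + -1.2408i, |z|^2 = 2.8425
Iter 4: z = -1.9178 + 3.1476i, |z|^2 = 13.5854
Escaped at iteration 4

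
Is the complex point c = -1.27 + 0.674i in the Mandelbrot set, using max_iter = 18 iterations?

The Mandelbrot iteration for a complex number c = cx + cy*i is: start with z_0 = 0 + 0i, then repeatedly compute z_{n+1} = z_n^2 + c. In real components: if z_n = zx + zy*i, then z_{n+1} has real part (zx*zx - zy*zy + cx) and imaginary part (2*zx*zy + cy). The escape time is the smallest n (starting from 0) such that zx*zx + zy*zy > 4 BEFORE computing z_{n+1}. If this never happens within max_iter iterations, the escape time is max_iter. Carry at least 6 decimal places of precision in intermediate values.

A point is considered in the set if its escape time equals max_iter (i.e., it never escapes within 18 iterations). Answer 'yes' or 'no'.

z_0 = 0 + 0i, c = -1.2700 + 0.6740i
Iter 1: z = -1.2700 + 0.6740i, |z|^2 = 2.0672
Iter 2: z = -0.1114 + -1.0380i, |z|^2 = 1.0898
Iter 3: z = -2.3350 + 0.9052i, |z|^2 = 6.2714
Escaped at iteration 3

Answer: no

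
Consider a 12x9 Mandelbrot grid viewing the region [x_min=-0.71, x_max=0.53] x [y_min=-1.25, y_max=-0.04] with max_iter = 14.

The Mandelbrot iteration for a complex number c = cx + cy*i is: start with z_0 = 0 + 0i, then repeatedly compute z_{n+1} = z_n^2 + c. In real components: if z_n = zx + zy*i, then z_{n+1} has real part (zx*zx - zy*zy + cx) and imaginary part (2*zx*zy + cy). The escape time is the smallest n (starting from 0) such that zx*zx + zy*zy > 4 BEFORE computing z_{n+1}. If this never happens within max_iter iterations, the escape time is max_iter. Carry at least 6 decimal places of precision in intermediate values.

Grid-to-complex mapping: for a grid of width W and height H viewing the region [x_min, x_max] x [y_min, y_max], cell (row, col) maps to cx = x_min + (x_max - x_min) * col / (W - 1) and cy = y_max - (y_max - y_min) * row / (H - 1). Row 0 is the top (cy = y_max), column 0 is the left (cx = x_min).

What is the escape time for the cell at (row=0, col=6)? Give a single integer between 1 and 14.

Answer: 14

Derivation:
z_0 = 0 + 0i, c = -0.0336 + -0.0400i
Iter 1: z = -0.0336 + -0.0400i, |z|^2 = 0.0027
Iter 2: z = -0.0341 + -0.0373i, |z|^2 = 0.0026
Iter 3: z = -0.0339 + -0.0375i, |z|^2 = 0.0025
Iter 4: z = -0.0339 + -0.0375i, |z|^2 = 0.0026
Iter 5: z = -0.0339 + -0.0375i, |z|^2 = 0.0026
Iter 6: z = -0.0339 + -0.0375i, |z|^2 = 0.0026
Iter 7: z = -0.0339 + -0.0375i, |z|^2 = 0.0026
Iter 8: z = -0.0339 + -0.0375i, |z|^2 = 0.0026
Iter 9: z = -0.0339 + -0.0375i, |z|^2 = 0.0026
Iter 10: z = -0.0339 + -0.0375i, |z|^2 = 0.0026
Iter 11: z = -0.0339 + -0.0375i, |z|^2 = 0.0026
Iter 12: z = -0.0339 + -0.0375i, |z|^2 = 0.0026
Iter 13: z = -0.0339 + -0.0375i, |z|^2 = 0.0026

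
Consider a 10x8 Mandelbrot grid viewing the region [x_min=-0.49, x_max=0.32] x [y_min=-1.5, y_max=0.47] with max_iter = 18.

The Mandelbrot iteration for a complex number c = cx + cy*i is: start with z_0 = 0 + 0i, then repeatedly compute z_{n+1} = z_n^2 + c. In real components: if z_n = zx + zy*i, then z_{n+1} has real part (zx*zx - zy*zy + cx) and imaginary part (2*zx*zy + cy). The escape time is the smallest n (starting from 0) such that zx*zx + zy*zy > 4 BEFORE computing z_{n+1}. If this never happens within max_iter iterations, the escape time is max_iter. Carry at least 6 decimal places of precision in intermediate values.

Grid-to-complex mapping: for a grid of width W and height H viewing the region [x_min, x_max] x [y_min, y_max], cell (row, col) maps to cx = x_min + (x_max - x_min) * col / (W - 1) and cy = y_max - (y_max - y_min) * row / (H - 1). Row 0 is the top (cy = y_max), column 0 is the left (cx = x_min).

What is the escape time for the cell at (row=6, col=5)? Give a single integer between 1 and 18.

Answer: 3

Derivation:
z_0 = 0 + 0i, c = -0.0400 + -1.2186i
Iter 1: z = -0.0400 + -1.2186i, |z|^2 = 1.4865
Iter 2: z = -1.5233 + -1.1211i, |z|^2 = 3.5773
Iter 3: z = 1.0237 + 2.1970i, |z|^2 = 5.8745
Escaped at iteration 3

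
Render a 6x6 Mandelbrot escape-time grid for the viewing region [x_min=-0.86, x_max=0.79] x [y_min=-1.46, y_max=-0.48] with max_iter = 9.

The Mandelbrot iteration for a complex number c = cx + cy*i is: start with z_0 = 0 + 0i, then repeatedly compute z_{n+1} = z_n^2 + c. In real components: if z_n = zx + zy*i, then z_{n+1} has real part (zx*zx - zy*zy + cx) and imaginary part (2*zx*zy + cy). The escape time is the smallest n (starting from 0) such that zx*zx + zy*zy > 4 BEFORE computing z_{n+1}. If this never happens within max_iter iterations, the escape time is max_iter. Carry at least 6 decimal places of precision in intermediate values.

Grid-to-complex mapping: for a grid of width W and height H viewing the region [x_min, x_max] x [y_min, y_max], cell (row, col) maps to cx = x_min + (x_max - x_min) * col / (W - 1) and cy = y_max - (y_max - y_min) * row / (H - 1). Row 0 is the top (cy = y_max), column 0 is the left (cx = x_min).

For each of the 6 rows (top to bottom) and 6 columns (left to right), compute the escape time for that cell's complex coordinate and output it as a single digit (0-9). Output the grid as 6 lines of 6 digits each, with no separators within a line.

(row=0, col=0): c = -0.8600 + -0.4800i → escape time 6
(row=0, col=1): c = -0.5300 + -0.4800i → escape time 9
(row=0, col=2): c = -0.2000 + -0.4800i → escape time 9
(row=0, col=3): c = 0.1300 + -0.4800i → escape time 9
(row=0, col=4): c = 0.4600 + -0.4800i → escape time 6
(row=0, col=5): c = 0.7900 + -0.4800i → escape time 3
(row=1, col=0): c = -0.8600 + -0.6760i → escape time 4
(row=1, col=1): c = -0.5300 + -0.6760i → escape time 9
(row=1, col=2): c = -0.2000 + -0.6760i → escape time 9
(row=1, col=3): c = 0.1300 + -0.6760i → escape time 9
(row=1, col=4): c = 0.4600 + -0.6760i → escape time 4
(row=1, col=5): c = 0.7900 + -0.6760i → escape time 3
(row=2, col=0): c = -0.8600 + -0.8720i → escape time 3
(row=2, col=1): c = -0.5300 + -0.8720i → escape time 4
(row=2, col=2): c = -0.2000 + -0.8720i → escape time 9
(row=2, col=3): c = 0.1300 + -0.8720i → escape time 5
(row=2, col=4): c = 0.4600 + -0.8720i → escape time 3
(row=2, col=5): c = 0.7900 + -0.8720i → escape time 2
(row=3, col=0): c = -0.8600 + -1.0680i → escape time 3
(row=3, col=1): c = -0.5300 + -1.0680i → escape time 4
(row=3, col=2): c = -0.2000 + -1.0680i → escape time 8
(row=3, col=3): c = 0.1300 + -1.0680i → escape time 4
(row=3, col=4): c = 0.4600 + -1.0680i → escape time 2
(row=3, col=5): c = 0.7900 + -1.0680i → escape time 2
(row=4, col=0): c = -0.8600 + -1.2640i → escape time 3
(row=4, col=1): c = -0.5300 + -1.2640i → escape time 3
(row=4, col=2): c = -0.2000 + -1.2640i → escape time 3
(row=4, col=3): c = 0.1300 + -1.2640i → escape time 2
(row=4, col=4): c = 0.4600 + -1.2640i → escape time 2
(row=4, col=5): c = 0.7900 + -1.2640i → escape time 2
(row=5, col=0): c = -0.8600 + -1.4600i → escape time 2
(row=5, col=1): c = -0.5300 + -1.4600i → escape time 2
(row=5, col=2): c = -0.2000 + -1.4600i → escape time 2
(row=5, col=3): c = 0.1300 + -1.4600i → escape time 2
(row=5, col=4): c = 0.4600 + -1.4600i → escape time 2
(row=5, col=5): c = 0.7900 + -1.4600i → escape time 2

Answer: 699963
499943
349532
348422
333222
222222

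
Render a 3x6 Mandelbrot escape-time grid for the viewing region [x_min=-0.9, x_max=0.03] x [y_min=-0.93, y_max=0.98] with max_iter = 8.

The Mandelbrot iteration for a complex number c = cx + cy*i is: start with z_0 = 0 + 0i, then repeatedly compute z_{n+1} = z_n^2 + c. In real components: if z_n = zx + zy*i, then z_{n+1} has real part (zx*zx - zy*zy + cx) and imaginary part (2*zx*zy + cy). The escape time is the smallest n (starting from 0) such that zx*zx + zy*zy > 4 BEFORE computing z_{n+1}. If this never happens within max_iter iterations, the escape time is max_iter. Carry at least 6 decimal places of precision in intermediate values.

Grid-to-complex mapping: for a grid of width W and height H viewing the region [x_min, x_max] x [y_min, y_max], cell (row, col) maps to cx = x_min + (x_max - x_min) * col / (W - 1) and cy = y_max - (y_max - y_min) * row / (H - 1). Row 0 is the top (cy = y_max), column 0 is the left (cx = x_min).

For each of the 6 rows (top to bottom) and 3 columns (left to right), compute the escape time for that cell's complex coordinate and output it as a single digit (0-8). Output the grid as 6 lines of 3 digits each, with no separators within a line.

Answer: 346
588
888
888
588
356

Derivation:
(row=0, col=0): c = -0.9000 + 0.9800i → escape time 3
(row=0, col=1): c = -0.4350 + 0.9800i → escape time 4
(row=0, col=2): c = 0.0300 + 0.9800i → escape time 6
(row=1, col=0): c = -0.9000 + 0.5980i → escape time 5
(row=1, col=1): c = -0.4350 + 0.5980i → escape time 8
(row=1, col=2): c = 0.0300 + 0.5980i → escape time 8
(row=2, col=0): c = -0.9000 + 0.2160i → escape time 8
(row=2, col=1): c = -0.4350 + 0.2160i → escape time 8
(row=2, col=2): c = 0.0300 + 0.2160i → escape time 8
(row=3, col=0): c = -0.9000 + -0.1660i → escape time 8
(row=3, col=1): c = -0.4350 + -0.1660i → escape time 8
(row=3, col=2): c = 0.0300 + -0.1660i → escape time 8
(row=4, col=0): c = -0.9000 + -0.5480i → escape time 5
(row=4, col=1): c = -0.4350 + -0.5480i → escape time 8
(row=4, col=2): c = 0.0300 + -0.5480i → escape time 8
(row=5, col=0): c = -0.9000 + -0.9300i → escape time 3
(row=5, col=1): c = -0.4350 + -0.9300i → escape time 5
(row=5, col=2): c = 0.0300 + -0.9300i → escape time 6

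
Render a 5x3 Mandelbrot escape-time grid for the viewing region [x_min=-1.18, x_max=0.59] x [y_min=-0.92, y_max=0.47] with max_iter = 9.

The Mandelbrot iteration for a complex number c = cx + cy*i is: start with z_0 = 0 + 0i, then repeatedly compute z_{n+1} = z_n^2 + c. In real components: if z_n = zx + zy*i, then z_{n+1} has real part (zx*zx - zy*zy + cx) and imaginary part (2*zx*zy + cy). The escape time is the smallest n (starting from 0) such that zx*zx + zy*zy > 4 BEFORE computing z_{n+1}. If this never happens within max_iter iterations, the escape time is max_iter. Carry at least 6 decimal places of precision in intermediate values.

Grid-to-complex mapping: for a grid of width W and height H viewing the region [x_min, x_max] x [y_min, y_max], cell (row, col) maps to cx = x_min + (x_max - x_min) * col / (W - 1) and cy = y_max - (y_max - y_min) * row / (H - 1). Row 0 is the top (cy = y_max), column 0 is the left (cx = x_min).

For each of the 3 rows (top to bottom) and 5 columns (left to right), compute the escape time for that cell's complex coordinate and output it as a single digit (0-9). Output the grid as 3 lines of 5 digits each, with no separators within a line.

(row=0, col=0): c = -1.1800 + 0.4700i → escape time 5
(row=0, col=1): c = -0.7375 + 0.4700i → escape time 7
(row=0, col=2): c = -0.2950 + 0.4700i → escape time 9
(row=0, col=3): c = 0.1475 + 0.4700i → escape time 9
(row=0, col=4): c = 0.5900 + 0.4700i → escape time 4
(row=1, col=0): c = -1.1800 + -0.2250i → escape time 9
(row=1, col=1): c = -0.7375 + -0.2250i → escape time 9
(row=1, col=2): c = -0.2950 + -0.2250i → escape time 9
(row=1, col=3): c = 0.1475 + -0.2250i → escape time 9
(row=1, col=4): c = 0.5900 + -0.2250i → escape time 4
(row=2, col=0): c = -1.1800 + -0.9200i → escape time 3
(row=2, col=1): c = -0.7375 + -0.9200i → escape time 4
(row=2, col=2): c = -0.2950 + -0.9200i → escape time 6
(row=2, col=3): c = 0.1475 + -0.9200i → escape time 4
(row=2, col=4): c = 0.5900 + -0.9200i → escape time 2

Answer: 57994
99994
34642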